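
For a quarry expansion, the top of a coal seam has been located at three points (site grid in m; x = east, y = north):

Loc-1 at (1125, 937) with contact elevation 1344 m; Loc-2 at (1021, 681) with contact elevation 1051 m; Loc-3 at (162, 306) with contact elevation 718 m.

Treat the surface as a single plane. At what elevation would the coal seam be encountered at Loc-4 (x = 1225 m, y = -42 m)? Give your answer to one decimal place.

Let the plane be z = a·x + b·y + c.
Loc-2−Loc-1: −104a − 256b = −293;  Loc-3−Loc-1: −963a − 631b = −626.
Solving gives a = −0.136133, b = 1.199835.
Then c = 1344 − a·1125 − b·937 = 372.90.
At (1225, -42): z = −166.8 − 50.4 + 372.90 = 155.7 m.

155.7 m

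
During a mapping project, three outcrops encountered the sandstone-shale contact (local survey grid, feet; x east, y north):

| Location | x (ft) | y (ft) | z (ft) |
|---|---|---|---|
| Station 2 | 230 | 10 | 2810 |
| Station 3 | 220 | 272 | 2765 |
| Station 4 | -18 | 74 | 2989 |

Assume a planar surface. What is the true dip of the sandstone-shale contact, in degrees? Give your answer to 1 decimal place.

Two edge vectors: Station 2→Station 3 = (-10, 262, -45), Station 2→Station 4 = (-248, 64, 179).
Normal n = (Station 2→Station 3) × (Station 2→Station 4) = (49778, 12950, 64336).
So ∂z/∂x = −n_x/n_z = −0.77372 and ∂z/∂y = −n_y/n_z = −0.20129.
Gradient magnitude |∇z| = √(a² + b²) = √(0.59864 + 0.04052) = 0.79947.
True dip = arctan(0.79947) = 38.6°, dipping toward ENE (azimuth ≈ 075°).

38.6°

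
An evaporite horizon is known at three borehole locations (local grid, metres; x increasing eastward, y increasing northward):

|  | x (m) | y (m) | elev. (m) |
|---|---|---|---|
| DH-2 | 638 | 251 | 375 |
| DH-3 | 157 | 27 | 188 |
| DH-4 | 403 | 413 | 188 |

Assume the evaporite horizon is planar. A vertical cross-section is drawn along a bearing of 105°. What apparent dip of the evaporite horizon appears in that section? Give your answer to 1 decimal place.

Two edge vectors: DH-2→DH-3 = (-481, -224, -187), DH-2→DH-4 = (-235, 162, -187).
Normal n = (DH-2→DH-3) × (DH-2→DH-4) = (72182, -46002, -130562).
So ∂z/∂x = −n_x/n_z = 0.55286 and ∂z/∂y = −n_y/n_z = −0.35234.
Unit vector along 105° is (sin 105°, cos 105°) = (0.9659, -0.2588).
Slope in that direction = a·(0.9659) + b·(-0.2588) = 0.62521.
Apparent dip = arctan|0.62521| = 32.0° (true dip is 33.2°, so apparent ≤ true as expected).

32.0°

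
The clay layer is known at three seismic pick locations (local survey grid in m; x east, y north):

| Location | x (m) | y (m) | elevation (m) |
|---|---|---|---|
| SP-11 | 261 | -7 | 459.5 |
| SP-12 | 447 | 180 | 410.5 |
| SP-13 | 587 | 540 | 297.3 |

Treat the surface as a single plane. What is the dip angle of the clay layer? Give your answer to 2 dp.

Two edge vectors: SP-11→SP-12 = (186, 187, -49), SP-11→SP-13 = (326, 547, -162.2).
Normal n = (SP-11→SP-12) × (SP-11→SP-13) = (-3528.4, 14195.2, 40780).
So ∂z/∂x = −n_x/n_z = 0.08652 and ∂z/∂y = −n_y/n_z = −0.34809.
Gradient magnitude |∇z| = √(a² + b²) = √(0.00749 + 0.12117) = 0.35868.
True dip = arctan(0.35868) = 19.73°, dipping toward NNW (azimuth ≈ 346°).

19.73°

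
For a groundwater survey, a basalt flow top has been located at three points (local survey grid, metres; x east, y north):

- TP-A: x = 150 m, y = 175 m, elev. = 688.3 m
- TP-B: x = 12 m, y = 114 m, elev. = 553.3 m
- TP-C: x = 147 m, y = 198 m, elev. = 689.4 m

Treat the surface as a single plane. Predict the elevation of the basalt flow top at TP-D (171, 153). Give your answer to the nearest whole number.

704 m

Two edge vectors: TP-A→TP-B = (-138, -61, -135), TP-A→TP-C = (-3, 23, 1.1).
Normal n = (TP-A→TP-B) × (TP-A→TP-C) = (3037.9, 556.8, -3357).
So ∂z/∂x = −n_x/n_z = 0.90494 and ∂z/∂y = −n_y/n_z = 0.16586.
Intercept c from TP-A: 688.3 − 135.74 − 29.03 = 523.53.
At (171, 153): z = 154.7 + 25.4 + 523.53 = 703.7 m.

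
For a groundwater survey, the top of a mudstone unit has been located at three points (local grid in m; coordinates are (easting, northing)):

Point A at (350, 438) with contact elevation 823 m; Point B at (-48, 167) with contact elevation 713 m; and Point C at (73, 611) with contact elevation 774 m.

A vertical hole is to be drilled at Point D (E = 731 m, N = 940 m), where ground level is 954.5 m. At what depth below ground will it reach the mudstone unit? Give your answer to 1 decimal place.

7.7 m

Let the plane be z = a·E + b·N + c.
Point B−Point A: −398a − 271b = −110;  Point C−Point A: −277a + 173b = −49.
Solving gives a = 0.22449, b = 0.07621.
Then c = 823 − a·350 − b·438 = 711.05.
At (731, 940): z_contact = 164.10 + 71.64 + 711.05 = 946.79 m.
Depth below ground = 954.5 − 946.79 = 7.7 m.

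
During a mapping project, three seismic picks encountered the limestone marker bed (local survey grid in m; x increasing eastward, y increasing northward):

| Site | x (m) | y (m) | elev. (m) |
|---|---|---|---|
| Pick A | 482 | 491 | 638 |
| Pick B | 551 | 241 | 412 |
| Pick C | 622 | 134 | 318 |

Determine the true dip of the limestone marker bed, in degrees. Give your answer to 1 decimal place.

Let the plane be z = a·x + b·y + c.
Pick B−Pick A: 69a − 250b = −226;  Pick C−Pick A: 140a − 357b = −320.
Solving gives a = 0.06579, b = 0.92216.
Gradient magnitude |∇z| = √(a² + b²) = √(0.00433 + 0.85037) = 0.92450.
True dip = arctan(0.92450) = 42.8°, dipping toward S (azimuth ≈ 184°).

42.8°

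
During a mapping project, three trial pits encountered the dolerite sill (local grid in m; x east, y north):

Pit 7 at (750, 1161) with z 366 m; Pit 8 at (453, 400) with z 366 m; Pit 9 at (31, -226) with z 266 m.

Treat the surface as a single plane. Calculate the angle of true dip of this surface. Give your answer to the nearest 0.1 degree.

Let the plane be z = a·x + b·y + c.
Pit 8−Pit 7: −297a − 761b = 0;  Pit 9−Pit 7: −719a − 1387b = −100.
Solving gives a = 0.56279, b = −0.21964.
Gradient magnitude |∇z| = √(a² + b²) = √(0.31673 + 0.04824) = 0.60413.
True dip = arctan(0.60413) = 31.1°, dipping toward WNW (azimuth ≈ 291°).

31.1°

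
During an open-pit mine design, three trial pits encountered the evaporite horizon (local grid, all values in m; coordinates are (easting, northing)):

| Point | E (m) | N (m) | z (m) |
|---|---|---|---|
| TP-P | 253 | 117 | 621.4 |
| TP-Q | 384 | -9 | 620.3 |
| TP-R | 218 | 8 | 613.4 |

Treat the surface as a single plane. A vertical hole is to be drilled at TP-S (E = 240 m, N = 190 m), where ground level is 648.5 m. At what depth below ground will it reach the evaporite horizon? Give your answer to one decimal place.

23.5 m

Two edge vectors: TP-P→TP-Q = (131, -126, -1.1), TP-P→TP-R = (-35, -109, -8).
Normal n = (TP-P→TP-Q) × (TP-P→TP-R) = (888.1, 1086.5, -18689).
So ∂z/∂E = −n_x/n_z = 0.04752 and ∂z/∂N = −n_y/n_z = 0.05814.
Intercept c from TP-P: 621.4 − 12.02 − 6.80 = 602.58.
At (240, 190): z_contact = 11.40 + 11.05 + 602.58 = 625.03 m.
Depth below ground = 648.5 − 625.03 = 23.5 m.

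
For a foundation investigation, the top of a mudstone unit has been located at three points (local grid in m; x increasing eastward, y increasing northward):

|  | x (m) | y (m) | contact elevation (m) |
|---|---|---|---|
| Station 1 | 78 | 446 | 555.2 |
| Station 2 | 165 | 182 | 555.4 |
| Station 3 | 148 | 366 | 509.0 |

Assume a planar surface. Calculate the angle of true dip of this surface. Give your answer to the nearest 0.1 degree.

48.1°

Two edge vectors: Station 1→Station 2 = (87, -264, 0.2), Station 1→Station 3 = (70, -80, -46.2).
Normal n = (Station 1→Station 2) × (Station 1→Station 3) = (12212.8, 4033.4, 11520).
So ∂z/∂x = −n_x/n_z = −1.06014 and ∂z/∂y = −n_y/n_z = −0.35012.
Gradient magnitude |∇z| = √(a² + b²) = √(1.12389 + 0.12259) = 1.11646.
True dip = arctan(1.11646) = 48.1°, dipping toward ENE (azimuth ≈ 072°).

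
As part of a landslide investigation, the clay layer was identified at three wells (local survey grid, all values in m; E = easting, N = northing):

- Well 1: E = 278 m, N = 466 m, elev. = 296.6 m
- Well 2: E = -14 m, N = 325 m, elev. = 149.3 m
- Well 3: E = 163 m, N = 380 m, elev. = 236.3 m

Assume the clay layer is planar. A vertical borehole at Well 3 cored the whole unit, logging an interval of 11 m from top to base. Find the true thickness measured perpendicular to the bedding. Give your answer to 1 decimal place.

9.9 m

Two edge vectors: Well 1→Well 2 = (-292, -141, -147.3), Well 1→Well 3 = (-115, -86, -60.3).
Normal n = (Well 1→Well 2) × (Well 1→Well 3) = (-4165.5, -668.1, 8897).
So ∂z/∂E = −n_x/n_z = 0.46819 and ∂z/∂N = −n_y/n_z = 0.07509.
|∇z| = √(a²+b²) = 0.47418, so dip δ = arctan(0.47418) = 25.37°.
True thickness = vertical thickness × cos δ = 11 × cos 25.37° = 9.9 m.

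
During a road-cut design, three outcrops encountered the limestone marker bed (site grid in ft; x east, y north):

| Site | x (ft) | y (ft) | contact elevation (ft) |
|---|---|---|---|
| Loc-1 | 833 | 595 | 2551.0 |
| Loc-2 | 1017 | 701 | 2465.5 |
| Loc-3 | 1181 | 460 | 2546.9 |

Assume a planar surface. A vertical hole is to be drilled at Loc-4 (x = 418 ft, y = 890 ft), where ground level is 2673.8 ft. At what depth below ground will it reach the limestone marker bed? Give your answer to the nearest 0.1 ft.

180.9 ft

Two edge vectors: Loc-1→Loc-2 = (184, 106, -85.5), Loc-1→Loc-3 = (348, -135, -4.1).
Normal n = (Loc-1→Loc-2) × (Loc-1→Loc-3) = (-11977.1, -28999.6, -61728).
So ∂z/∂x = −n_x/n_z = −0.194030 and ∂z/∂y = −n_y/n_z = −0.469797.
Intercept c from Loc-1: 2551 + 161.63 + 279.53 = 2992.16.
At (418, 890): z_contact = −81.10 − 418.12 + 2992.16 = 2492.93 ft.
Depth below ground = 2673.8 − 2492.93 = 180.9 ft.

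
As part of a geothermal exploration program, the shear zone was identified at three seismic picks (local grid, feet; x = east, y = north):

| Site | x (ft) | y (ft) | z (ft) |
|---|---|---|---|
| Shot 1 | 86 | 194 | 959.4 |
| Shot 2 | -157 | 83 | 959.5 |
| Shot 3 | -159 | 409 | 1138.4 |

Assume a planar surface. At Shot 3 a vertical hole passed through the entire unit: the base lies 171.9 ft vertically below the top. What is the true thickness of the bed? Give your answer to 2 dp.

Two edge vectors: Shot 1→Shot 2 = (-243, -111, 0.1), Shot 1→Shot 3 = (-245, 215, 179).
Normal n = (Shot 1→Shot 2) × (Shot 1→Shot 3) = (-19890.5, 43472.5, -79440).
So ∂z/∂x = −n_x/n_z = −0.25038 and ∂z/∂y = −n_y/n_z = 0.54724.
|∇z| = √(a²+b²) = 0.60180, so dip δ = arctan(0.60180) = 31.04°.
True thickness = vertical thickness × cos δ = 171.9 × cos 31.04° = 147.29 ft.

147.29 ft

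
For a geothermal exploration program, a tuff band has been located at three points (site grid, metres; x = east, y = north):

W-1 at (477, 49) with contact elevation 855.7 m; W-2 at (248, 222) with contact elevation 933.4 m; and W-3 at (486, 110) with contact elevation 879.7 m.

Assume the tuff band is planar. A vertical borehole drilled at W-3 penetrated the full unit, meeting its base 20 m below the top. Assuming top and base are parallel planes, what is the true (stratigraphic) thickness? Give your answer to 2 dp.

18.56 m

Two edge vectors: W-1→W-2 = (-229, 173, 77.7), W-1→W-3 = (9, 61, 24).
Normal n = (W-1→W-2) × (W-1→W-3) = (-587.7, 6195.3, -15526).
So ∂z/∂x = −n_x/n_z = −0.03785 and ∂z/∂y = −n_y/n_z = 0.39903.
|∇z| = √(a²+b²) = 0.40082, so dip δ = arctan(0.40082) = 21.84°.
True thickness = vertical thickness × cos δ = 20 × cos 21.84° = 18.56 m.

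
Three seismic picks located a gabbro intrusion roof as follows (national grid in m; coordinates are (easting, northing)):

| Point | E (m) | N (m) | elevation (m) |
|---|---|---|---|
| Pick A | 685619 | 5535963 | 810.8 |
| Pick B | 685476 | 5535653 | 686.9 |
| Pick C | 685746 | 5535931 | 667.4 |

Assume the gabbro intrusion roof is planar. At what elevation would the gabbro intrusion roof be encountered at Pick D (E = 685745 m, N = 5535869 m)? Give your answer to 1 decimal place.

Two edge vectors: Pick A→Pick B = (-143, -310, -123.9), Pick A→Pick C = (127, -32, -143.4).
Normal n = (Pick A→Pick B) × (Pick A→Pick C) = (40489.2, -36241.5, 43946).
So ∂z/∂E = −n_x/n_z = −0.921339826 and ∂z/∂N = −n_y/n_z = 0.824682565.
Intercept c from Pick A: 810.8 + 631688.09 − 4565412.17 = −3932913.28.
At (685745, 5535869): z = −631804.2 + 4565334.6 − 3932913.28 = 617.2 m.

617.2 m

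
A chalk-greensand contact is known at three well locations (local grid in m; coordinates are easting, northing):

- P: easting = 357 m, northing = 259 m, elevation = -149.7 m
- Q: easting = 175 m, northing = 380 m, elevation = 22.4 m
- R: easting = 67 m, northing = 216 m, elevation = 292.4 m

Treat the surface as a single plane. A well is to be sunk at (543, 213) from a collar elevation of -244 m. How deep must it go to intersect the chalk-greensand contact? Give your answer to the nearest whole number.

Let the plane be z = a·easting + b·northing + c.
Q−P: −182a + 121b = 172.1;  R−P: −290a − 43b = 442.1.
Solving gives a = −1.41892, b = −0.71193.
Then c = -149.7 − a·357 − b·259 = 541.24.
At (543, 213): z_contact = −770.5 − 151.6 + 541.24 = -380.9 m.
Depth below ground = -244 − (-380.9) = 137 m.

137 m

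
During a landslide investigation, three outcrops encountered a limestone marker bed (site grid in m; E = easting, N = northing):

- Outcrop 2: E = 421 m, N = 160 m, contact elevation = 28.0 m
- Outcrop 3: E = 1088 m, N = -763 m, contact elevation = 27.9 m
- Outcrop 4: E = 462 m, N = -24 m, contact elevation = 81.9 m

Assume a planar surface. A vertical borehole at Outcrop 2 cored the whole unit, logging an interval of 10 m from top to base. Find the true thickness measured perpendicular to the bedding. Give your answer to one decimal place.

Two edge vectors: Outcrop 2→Outcrop 3 = (667, -923, -0.1), Outcrop 2→Outcrop 4 = (41, -184, 53.9).
Normal n = (Outcrop 2→Outcrop 3) × (Outcrop 2→Outcrop 4) = (-49768.1, -35955.4, -84885).
So ∂z/∂E = −n_x/n_z = −0.58630 and ∂z/∂N = −n_y/n_z = −0.42358.
|∇z| = √(a²+b²) = 0.72330, so dip δ = arctan(0.72330) = 35.88°.
True thickness = vertical thickness × cos δ = 10 × cos 35.88° = 8.1 m.

8.1 m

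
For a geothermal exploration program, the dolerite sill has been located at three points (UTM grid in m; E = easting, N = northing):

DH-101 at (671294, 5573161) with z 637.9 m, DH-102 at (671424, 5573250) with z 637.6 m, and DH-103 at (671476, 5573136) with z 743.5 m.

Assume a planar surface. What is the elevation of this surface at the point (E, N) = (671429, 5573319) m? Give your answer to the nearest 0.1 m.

591.1 m

Two edge vectors: DH-101→DH-102 = (130, 89, -0.3), DH-101→DH-103 = (182, -25, 105.6).
Normal n = (DH-101→DH-102) × (DH-101→DH-103) = (9390.9, -13782.6, -19448).
So ∂z/∂E = −n_x/n_z = 0.482872275 and ∂z/∂N = −n_y/n_z = −0.708689840.
Intercept c from DH-101: 637.9 − 324149.26 + 3949642.57 = 3626131.21.
At (671429, 5573319): z = 324214.4 − 3949754.5 + 3626131.21 = 591.1 m.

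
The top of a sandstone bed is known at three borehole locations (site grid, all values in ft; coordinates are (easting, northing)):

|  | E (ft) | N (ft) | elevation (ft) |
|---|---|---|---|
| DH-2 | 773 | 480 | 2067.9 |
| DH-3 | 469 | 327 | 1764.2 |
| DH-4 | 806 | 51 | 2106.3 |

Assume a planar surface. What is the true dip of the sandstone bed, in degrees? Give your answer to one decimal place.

Let the plane be z = a·E + b·N + c.
DH-3−DH-2: −304a − 153b = −303.7;  DH-4−DH-2: 33a − 429b = 38.4.
Solving gives a = 1.00515, b = −0.01219.
Gradient magnitude |∇z| = √(a² + b²) = √(1.01032 + 0.00015) = 1.00522.
True dip = arctan(1.00522) = 45.1°, dipping toward W (azimuth ≈ 271°).

45.1°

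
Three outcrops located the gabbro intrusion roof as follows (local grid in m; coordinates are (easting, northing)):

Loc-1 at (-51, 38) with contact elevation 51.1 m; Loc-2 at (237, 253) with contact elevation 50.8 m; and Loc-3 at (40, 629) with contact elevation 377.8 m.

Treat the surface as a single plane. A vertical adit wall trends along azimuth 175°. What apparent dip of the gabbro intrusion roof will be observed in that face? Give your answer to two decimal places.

33.55°

Two edge vectors: Loc-1→Loc-2 = (288, 215, -0.3), Loc-1→Loc-3 = (91, 591, 326.7).
Normal n = (Loc-1→Loc-2) × (Loc-1→Loc-3) = (70417.8, -94116.9, 150643).
So ∂z/∂E = −n_x/n_z = −0.46745 and ∂z/∂N = −n_y/n_z = 0.62477.
Unit vector along 175° is (sin 175°, cos 175°) = (0.0872, -0.9962).
Slope in that direction = a·(0.0872) + b·(-0.9962) = −0.66313.
Apparent dip = arctan|0.66313| = 33.55° (true dip is 38.0°, so apparent ≤ true as expected).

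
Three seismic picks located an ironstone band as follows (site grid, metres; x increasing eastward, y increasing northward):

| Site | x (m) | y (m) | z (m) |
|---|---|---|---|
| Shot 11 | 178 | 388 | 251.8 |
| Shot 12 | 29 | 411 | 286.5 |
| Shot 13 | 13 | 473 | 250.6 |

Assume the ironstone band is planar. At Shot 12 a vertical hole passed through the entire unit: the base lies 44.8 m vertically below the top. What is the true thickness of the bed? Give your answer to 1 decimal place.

Let the plane be z = a·x + b·y + c.
Shot 12−Shot 11: −149a + 23b = 34.7;  Shot 13−Shot 11: −165a + 85b = −1.2.
Solving gives a = −0.33564, b = −0.66565.
|∇z| = √(a²+b²) = 0.74548, so dip δ = arctan(0.74548) = 36.70°.
True thickness = vertical thickness × cos δ = 44.8 × cos 36.70° = 35.9 m.

35.9 m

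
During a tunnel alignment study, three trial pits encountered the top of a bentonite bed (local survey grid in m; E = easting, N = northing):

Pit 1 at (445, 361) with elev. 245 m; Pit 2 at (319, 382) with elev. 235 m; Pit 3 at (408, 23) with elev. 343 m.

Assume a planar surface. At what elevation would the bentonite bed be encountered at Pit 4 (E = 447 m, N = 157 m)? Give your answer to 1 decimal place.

Two edge vectors: Pit 1→Pit 2 = (-126, 21, -10), Pit 1→Pit 3 = (-37, -338, 98).
Normal n = (Pit 1→Pit 2) × (Pit 1→Pit 3) = (-1322, 12718, 43365).
So ∂z/∂E = −n_x/n_z = 0.03049 and ∂z/∂N = −n_y/n_z = −0.29328.
Intercept c from Pit 1: 245 − 13.57 + 105.87 = 337.31.
At (447, 157): z = 13.6 − 46.0 + 337.31 = 304.9 m.

304.9 m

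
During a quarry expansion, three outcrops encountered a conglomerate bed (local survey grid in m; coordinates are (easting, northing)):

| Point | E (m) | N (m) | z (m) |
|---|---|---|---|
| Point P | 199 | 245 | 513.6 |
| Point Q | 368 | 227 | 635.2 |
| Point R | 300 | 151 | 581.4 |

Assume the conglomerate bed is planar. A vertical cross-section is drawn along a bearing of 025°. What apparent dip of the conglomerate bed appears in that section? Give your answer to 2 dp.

Let the plane be z = a·E + b·N + c.
Point Q−Point P: 169a − 18b = 121.6;  Point R−Point P: 101a − 94b = 67.8.
Solving gives a = 0.72576, b = 0.05853.
Unit vector along 025° is (sin 25°, cos 25°) = (0.4226, 0.9063).
Slope in that direction = a·(0.4226) + b·(0.9063) = 0.35977.
Apparent dip = arctan|0.35977| = 19.79° (true dip is 36.1°, so apparent ≤ true as expected).

19.79°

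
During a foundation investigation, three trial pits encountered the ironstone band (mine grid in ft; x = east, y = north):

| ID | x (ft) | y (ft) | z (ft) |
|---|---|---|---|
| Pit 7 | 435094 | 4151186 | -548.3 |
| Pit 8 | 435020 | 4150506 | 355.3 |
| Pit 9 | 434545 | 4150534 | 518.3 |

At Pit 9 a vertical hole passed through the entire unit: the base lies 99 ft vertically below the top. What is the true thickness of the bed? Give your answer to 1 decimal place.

58.9 ft

Let the plane be z = a·x + b·y + c.
Pit 8−Pit 7: −74a − 680b = 903.6;  Pit 9−Pit 7: −549a − 652b = 1066.6.
Solving gives a = −0.41880, b = −1.28325.
|∇z| = √(a²+b²) = 1.34986, so dip δ = arctan(1.34986) = 53.47°.
True thickness = vertical thickness × cos δ = 99 × cos 53.47° = 58.9 ft.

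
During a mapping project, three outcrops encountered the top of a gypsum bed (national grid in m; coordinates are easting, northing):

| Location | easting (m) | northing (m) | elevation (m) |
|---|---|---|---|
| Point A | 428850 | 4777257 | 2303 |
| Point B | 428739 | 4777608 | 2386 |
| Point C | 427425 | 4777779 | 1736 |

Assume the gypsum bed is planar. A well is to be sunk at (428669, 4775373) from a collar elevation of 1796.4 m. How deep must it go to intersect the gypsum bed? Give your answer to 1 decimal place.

Let the plane be z = a·easting + b·northing + c.
Point B−Point A: −111a + 351b = 83;  Point C−Point A: −1425a + 522b = −567.
Solving gives a = 0.547998453, b = 0.409765893.
Then c = 2303 − a·428850 − b·4777257 = −2190263.12.
At (428669, 4775373): z_contact = 234909.95 + 1956784.98 − 2190263.12 = 1431.81 m.
Depth below ground = 1796.4 − 1431.81 = 364.6 m.

364.6 m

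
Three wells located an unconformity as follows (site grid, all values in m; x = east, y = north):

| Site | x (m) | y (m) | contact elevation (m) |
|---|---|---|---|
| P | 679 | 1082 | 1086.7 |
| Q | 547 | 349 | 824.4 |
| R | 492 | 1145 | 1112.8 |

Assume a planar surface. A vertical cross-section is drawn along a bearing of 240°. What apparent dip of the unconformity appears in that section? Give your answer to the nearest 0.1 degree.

Let the plane be z = a·x + b·y + c.
Q−P: −132a − 733b = −262.3;  R−P: −187a + 63b = 26.1.
Solving gives a = −0.01793, b = 0.36107.
Unit vector along 240° is (sin 240°, cos 240°) = (-0.8660, -0.5000).
Slope in that direction = a·(-0.8660) + b·(-0.5000) = −0.16501.
Apparent dip = arctan|0.16501| = 9.4° (true dip is 19.9°, so apparent ≤ true as expected).

9.4°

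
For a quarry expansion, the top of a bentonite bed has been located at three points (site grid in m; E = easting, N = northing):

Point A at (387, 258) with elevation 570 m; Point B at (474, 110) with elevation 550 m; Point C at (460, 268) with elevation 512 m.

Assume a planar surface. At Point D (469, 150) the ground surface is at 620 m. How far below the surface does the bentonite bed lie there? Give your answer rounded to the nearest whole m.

Two edge vectors: Point A→Point B = (87, -148, -20), Point A→Point C = (73, 10, -58).
Normal n = (Point A→Point B) × (Point A→Point C) = (8784, 3586, 11674).
So ∂z/∂E = −n_x/n_z = −0.75244 and ∂z/∂N = −n_y/n_z = −0.30718.
Intercept c from Point A: 570 + 291.19 + 79.25 = 940.45.
At (469, 150): z_contact = −352.9 − 46.1 + 940.45 = 541.5 m.
Depth below ground = 620 − 541.5 = 79 m.

79 m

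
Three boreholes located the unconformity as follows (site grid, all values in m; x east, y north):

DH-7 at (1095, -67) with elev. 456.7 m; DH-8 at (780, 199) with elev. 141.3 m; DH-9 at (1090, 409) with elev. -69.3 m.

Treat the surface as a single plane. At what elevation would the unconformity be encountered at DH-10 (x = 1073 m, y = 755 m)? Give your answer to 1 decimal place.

Let the plane be z = a·x + b·y + c.
DH-8−DH-7: −315a + 266b = −315.4;  DH-9−DH-7: −5a + 476b = −526.
Solving gives a = 0.068733, b = −1.104320.
Then c = 456.7 − a·1095 − b·-67 = 307.45.
At (1073, 755): z = 73.8 − 833.8 + 307.45 = -452.6 m.

-452.6 m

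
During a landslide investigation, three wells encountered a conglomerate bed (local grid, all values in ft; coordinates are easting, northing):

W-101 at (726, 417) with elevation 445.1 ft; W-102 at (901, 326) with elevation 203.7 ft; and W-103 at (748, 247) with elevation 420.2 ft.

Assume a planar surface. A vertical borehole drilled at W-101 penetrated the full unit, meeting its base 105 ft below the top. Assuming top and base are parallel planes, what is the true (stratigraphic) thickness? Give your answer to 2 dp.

61.10 ft

Let the plane be z = a·easting + b·northing + c.
W-102−W-101: 175a − 91b = −241.4;  W-103−W-101: 22a − 170b = −24.9.
Solving gives a = −1.39729, b = −0.03436.
|∇z| = √(a²+b²) = 1.39772, so dip δ = arctan(1.39772) = 54.42°.
True thickness = vertical thickness × cos δ = 105 × cos 54.42° = 61.10 ft.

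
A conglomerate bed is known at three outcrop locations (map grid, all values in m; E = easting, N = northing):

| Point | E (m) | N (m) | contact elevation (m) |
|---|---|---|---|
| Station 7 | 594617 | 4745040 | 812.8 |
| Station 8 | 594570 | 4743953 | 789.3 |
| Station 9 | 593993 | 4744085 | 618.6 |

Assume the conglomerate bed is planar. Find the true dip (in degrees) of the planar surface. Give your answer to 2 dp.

16.59°

Let the plane be z = a·E + b·N + c.
Station 8−Station 7: −47a − 1087b = −23.5;  Station 9−Station 7: −624a − 955b = −194.2.
Solving gives a = 0.29784, b = 0.00874.
Gradient magnitude |∇z| = √(a² + b²) = √(0.08871 + 0.00008) = 0.29797.
True dip = arctan(0.29797) = 16.59°, dipping toward W (azimuth ≈ 268°).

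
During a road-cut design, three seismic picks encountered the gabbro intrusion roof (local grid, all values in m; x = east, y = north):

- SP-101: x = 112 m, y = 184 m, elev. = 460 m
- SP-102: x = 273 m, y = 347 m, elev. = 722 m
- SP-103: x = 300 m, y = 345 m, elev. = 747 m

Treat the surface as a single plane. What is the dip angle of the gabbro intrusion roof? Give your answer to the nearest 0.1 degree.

Two edge vectors: SP-101→SP-102 = (161, 163, 262), SP-101→SP-103 = (188, 161, 287).
Normal n = (SP-101→SP-102) × (SP-101→SP-103) = (4599, 3049, -4723).
So ∂z/∂x = −n_x/n_z = 0.97375 and ∂z/∂y = −n_y/n_z = 0.64556.
Gradient magnitude |∇z| = √(a² + b²) = √(0.94818 + 0.41675) = 1.16830.
True dip = arctan(1.16830) = 49.4°, dipping toward WSW (azimuth ≈ 236°).

49.4°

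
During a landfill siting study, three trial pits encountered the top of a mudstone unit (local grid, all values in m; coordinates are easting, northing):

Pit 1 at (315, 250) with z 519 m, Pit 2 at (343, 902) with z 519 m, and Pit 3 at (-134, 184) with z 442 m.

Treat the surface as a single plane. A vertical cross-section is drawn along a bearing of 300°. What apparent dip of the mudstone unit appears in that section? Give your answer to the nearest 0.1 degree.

8.7°

Two edge vectors: Pit 1→Pit 2 = (28, 652, 0), Pit 1→Pit 3 = (-449, -66, -77).
Normal n = (Pit 1→Pit 2) × (Pit 1→Pit 3) = (-50204, 2156, 290900).
So ∂z/∂easting = −n_x/n_z = 0.17258 and ∂z/∂northing = −n_y/n_z = −0.00741.
Unit vector along 300° is (sin 300°, cos 300°) = (-0.8660, 0.5000).
Slope in that direction = a·(-0.8660) + b·(0.5000) = −0.15317.
Apparent dip = arctan|0.15317| = 8.7° (true dip is 9.8°, so apparent ≤ true as expected).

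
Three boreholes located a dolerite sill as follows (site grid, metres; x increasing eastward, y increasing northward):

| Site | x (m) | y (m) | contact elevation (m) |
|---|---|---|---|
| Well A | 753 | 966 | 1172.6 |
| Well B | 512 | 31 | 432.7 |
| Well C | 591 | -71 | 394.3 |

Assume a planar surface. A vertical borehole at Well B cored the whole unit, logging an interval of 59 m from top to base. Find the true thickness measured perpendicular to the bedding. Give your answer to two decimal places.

46.15 m

Two edge vectors: Well A→Well B = (-241, -935, -739.9), Well A→Well C = (-162, -1037, -778.3).
Normal n = (Well A→Well B) × (Well A→Well C) = (-39565.8, -67706.5, 98447).
So ∂z/∂x = −n_x/n_z = 0.40190 and ∂z/∂y = −n_y/n_z = 0.68775.
|∇z| = √(a²+b²) = 0.79657, so dip δ = arctan(0.79657) = 38.54°.
True thickness = vertical thickness × cos δ = 59 × cos 38.54° = 46.15 m.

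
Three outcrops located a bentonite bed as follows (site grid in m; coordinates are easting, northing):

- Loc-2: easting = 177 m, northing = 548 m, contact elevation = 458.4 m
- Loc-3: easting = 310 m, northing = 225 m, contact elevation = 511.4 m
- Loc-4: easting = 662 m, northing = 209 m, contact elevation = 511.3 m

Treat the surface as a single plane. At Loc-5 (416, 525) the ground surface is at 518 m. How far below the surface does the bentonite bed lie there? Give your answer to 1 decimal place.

Two edge vectors: Loc-2→Loc-3 = (133, -323, 53), Loc-2→Loc-4 = (485, -339, 52.9).
Normal n = (Loc-2→Loc-3) × (Loc-2→Loc-4) = (880.3, 18669.3, 111568).
So ∂z/∂easting = −n_x/n_z = −0.00789 and ∂z/∂northing = −n_y/n_z = −0.16734.
Intercept c from Loc-2: 458.4 + 1.40 + 91.70 = 551.50.
At (416, 525): z_contact = −3.28 − 87.85 + 551.50 = 460.36 m.
Depth below ground = 518 − 460.36 = 57.6 m.

57.6 m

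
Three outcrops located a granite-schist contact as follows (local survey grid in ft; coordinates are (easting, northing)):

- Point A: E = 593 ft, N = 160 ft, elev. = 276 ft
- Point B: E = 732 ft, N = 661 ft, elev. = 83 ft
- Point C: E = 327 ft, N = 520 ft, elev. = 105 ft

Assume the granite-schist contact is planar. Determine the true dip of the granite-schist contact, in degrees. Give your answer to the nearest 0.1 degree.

Two edge vectors: Point A→Point B = (139, 501, -193), Point A→Point C = (-266, 360, -171).
Normal n = (Point A→Point B) × (Point A→Point C) = (-16191, 75107, 183306).
So ∂z/∂E = −n_x/n_z = 0.08833 and ∂z/∂N = −n_y/n_z = −0.40974.
Gradient magnitude |∇z| = √(a² + b²) = √(0.00780 + 0.16788) = 0.41915.
True dip = arctan(0.41915) = 22.7°, dipping toward NNW (azimuth ≈ 348°).

22.7°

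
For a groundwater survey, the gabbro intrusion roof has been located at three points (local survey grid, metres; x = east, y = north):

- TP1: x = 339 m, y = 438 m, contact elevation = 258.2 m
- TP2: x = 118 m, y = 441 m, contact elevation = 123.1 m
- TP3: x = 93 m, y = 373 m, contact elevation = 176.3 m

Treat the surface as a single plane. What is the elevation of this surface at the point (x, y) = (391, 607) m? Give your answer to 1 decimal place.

Let the plane be z = a·x + b·y + c.
TP2−TP1: −221a + 3b = −135.1;  TP3−TP1: −246a − 65b = −81.9.
Solving gives a = 0.59771, b = −1.00210.
Then c = 258.2 − a·339 − b·438 = 494.50.
At (391, 607): z = 233.7 − 608.3 + 494.50 = 119.9 m.

119.9 m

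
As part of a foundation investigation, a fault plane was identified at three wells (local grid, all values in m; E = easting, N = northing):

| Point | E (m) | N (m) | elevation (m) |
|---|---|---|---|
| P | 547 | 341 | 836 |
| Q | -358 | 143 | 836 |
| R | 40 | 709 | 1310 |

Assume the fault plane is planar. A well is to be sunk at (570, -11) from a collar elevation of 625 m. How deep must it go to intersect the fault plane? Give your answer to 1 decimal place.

Two edge vectors: P→Q = (-905, -198, 0), P→R = (-507, 368, 474).
Normal n = (P→Q) × (P→R) = (-93852, 428970, -433426).
So ∂z/∂E = −n_x/n_z = −0.21654 and ∂z/∂N = −n_y/n_z = 0.98972.
Intercept c from P: 836 + 118.44 − 337.49 = 616.95.
At (570, -11): z_contact = −123.43 − 10.89 + 616.95 = 482.64 m.
Depth below ground = 625 − 482.64 = 142.4 m.

142.4 m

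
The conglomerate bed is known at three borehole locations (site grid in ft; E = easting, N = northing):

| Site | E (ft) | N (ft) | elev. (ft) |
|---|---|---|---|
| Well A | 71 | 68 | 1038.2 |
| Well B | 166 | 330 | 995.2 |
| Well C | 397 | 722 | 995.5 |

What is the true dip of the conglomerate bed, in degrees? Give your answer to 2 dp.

Let the plane be z = a·E + b·N + c.
Well B−Well A: 95a + 262b = −43;  Well C−Well A: 326a + 654b = −42.7.
Solving gives a = 0.72737, b = −0.42786.
Gradient magnitude |∇z| = √(a² + b²) = √(0.52907 + 0.18307) = 0.84388.
True dip = arctan(0.84388) = 40.16°, dipping toward WNW (azimuth ≈ 300°).

40.16°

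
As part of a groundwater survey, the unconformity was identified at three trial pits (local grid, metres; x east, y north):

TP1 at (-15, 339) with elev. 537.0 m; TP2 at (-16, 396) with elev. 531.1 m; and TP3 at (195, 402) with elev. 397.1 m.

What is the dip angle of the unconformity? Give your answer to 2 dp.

Let the plane be z = a·x + b·y + c.
TP2−TP1: −1a + 57b = −5.9;  TP3−TP1: 210a + 63b = −139.9.
Solving gives a = −0.63181, b = −0.11459.
Gradient magnitude |∇z| = √(a² + b²) = √(0.39919 + 0.01313) = 0.64212.
True dip = arctan(0.64212) = 32.71°, dipping toward E (azimuth ≈ 080°).

32.71°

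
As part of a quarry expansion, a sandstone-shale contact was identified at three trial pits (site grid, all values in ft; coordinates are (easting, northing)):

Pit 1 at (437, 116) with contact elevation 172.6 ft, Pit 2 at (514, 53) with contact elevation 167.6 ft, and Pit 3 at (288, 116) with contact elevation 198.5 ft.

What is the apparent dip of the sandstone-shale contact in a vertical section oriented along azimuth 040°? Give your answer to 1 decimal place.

12.1°

Let the plane be z = a·E + b·N + c.
Pit 2−Pit 1: 77a − 63b = −5;  Pit 3−Pit 1: −149a + 0b = 25.9.
Solving gives a = −0.17383, b = −0.13309.
Unit vector along 040° is (sin 40°, cos 40°) = (0.6428, 0.7660).
Slope in that direction = a·(0.6428) + b·(0.7660) = −0.21368.
Apparent dip = arctan|0.21368| = 12.1° (true dip is 12.3°, so apparent ≤ true as expected).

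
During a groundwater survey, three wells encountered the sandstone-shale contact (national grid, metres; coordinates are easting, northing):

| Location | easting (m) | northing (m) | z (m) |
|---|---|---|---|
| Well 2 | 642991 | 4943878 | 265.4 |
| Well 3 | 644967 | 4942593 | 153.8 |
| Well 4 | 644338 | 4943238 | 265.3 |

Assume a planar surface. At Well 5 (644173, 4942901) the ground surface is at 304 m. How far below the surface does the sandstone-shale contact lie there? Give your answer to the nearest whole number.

Two edge vectors: Well 2→Well 3 = (1976, -1285, -111.6), Well 2→Well 4 = (1347, -640, -0.1).
Normal n = (Well 2→Well 3) × (Well 2→Well 4) = (-71295.5, -150127.6, 466255).
So ∂z/∂easting = −n_x/n_z = 0.15291096 and ∂z/∂northing = −n_y/n_z = 0.32198604.
Intercept c from Well 2: 265.4 − 98320.37 − 1591859.69 = −1689914.66.
At (644173, 4942901): z_contact = 98501.1 + 1591545.1 − 1689914.66 = 131.6 m.
Depth below ground = 304 − 131.6 = 172 m.

172 m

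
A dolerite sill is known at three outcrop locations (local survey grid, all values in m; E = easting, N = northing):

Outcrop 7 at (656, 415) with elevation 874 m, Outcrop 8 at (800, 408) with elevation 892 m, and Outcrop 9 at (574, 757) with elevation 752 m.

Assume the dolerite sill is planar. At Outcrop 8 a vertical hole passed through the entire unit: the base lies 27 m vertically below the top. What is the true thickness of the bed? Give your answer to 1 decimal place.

25.5 m

Let the plane be z = a·E + b·N + c.
Outcrop 8−Outcrop 7: 144a − 7b = 18;  Outcrop 9−Outcrop 7: −82a + 342b = −122.
Solving gives a = 0.10893, b = −0.33061.
|∇z| = √(a²+b²) = 0.34809, so dip δ = arctan(0.34809) = 19.19°.
True thickness = vertical thickness × cos δ = 27 × cos 19.19° = 25.5 m.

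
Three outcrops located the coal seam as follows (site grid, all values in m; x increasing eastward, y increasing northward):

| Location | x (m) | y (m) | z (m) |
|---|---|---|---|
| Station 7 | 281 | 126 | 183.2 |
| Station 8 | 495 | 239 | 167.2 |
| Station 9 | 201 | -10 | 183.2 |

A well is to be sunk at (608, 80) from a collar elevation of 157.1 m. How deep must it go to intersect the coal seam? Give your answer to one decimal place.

Let the plane be z = a·x + b·y + c.
Station 8−Station 7: 214a + 113b = −16;  Station 9−Station 7: −80a − 136b = 0.
Solving gives a = −0.10845, b = 0.06380.
Then c = 183.2 − a·281 − b·126 = 205.64.
At (608, 80): z_contact = −65.94 + 5.10 + 205.64 = 144.80 m.
Depth below ground = 157.1 − 144.80 = 12.3 m.

12.3 m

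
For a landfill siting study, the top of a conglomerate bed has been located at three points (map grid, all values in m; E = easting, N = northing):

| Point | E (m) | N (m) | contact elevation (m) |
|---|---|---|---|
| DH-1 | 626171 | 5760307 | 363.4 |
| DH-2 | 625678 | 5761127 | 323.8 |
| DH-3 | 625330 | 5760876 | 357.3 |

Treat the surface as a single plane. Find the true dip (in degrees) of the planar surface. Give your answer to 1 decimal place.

4.9°

Let the plane be z = a·E + b·N + c.
DH-2−DH-1: −493a + 820b = −39.6;  DH-3−DH-1: −841a + 569b = −6.1.
Solving gives a = −0.04285, b = −0.07406.
Gradient magnitude |∇z| = √(a² + b²) = √(0.00184 + 0.00548) = 0.08556.
True dip = arctan(0.08556) = 4.9°, dipping toward NNE (azimuth ≈ 030°).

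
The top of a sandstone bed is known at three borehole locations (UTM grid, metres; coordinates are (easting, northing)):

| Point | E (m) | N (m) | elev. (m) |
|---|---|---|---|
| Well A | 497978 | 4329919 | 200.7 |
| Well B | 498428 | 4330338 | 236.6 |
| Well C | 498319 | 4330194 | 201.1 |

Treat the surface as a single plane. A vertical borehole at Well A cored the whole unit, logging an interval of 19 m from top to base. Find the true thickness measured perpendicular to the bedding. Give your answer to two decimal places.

Let the plane be z = a·E + b·N + c.
Well B−Well A: 450a + 419b = 35.9;  Well C−Well A: 341a + 275b = 0.4.
Solving gives a = −0.50734, b = 0.63056.
|∇z| = √(a²+b²) = 0.80932, so dip δ = arctan(0.80932) = 38.98°.
True thickness = vertical thickness × cos δ = 19 × cos 38.98° = 14.77 m.

14.77 m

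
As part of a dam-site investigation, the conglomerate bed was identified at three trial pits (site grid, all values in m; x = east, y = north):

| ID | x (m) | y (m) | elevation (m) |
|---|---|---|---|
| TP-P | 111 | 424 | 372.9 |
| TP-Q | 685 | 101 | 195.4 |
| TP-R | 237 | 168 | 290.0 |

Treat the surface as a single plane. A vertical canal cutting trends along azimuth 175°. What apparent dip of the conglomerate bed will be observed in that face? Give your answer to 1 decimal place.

Two edge vectors: TP-P→TP-Q = (574, -323, -177.5), TP-P→TP-R = (126, -256, -82.9).
Normal n = (TP-P→TP-Q) × (TP-P→TP-R) = (-18663.3, 25219.6, -106246).
So ∂z/∂x = −n_x/n_z = −0.17566 and ∂z/∂y = −n_y/n_z = 0.23737.
Unit vector along 175° is (sin 175°, cos 175°) = (0.0872, -0.9962).
Slope in that direction = a·(0.0872) + b·(-0.9962) = −0.25178.
Apparent dip = arctan|0.25178| = 14.1° (true dip is 16.5°, so apparent ≤ true as expected).

14.1°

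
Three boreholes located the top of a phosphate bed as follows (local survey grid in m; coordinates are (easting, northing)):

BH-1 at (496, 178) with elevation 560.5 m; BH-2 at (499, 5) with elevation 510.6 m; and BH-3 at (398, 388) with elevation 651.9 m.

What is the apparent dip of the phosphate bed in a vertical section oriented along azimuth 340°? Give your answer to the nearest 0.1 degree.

20.7°

Two edge vectors: BH-1→BH-2 = (3, -173, -49.9), BH-1→BH-3 = (-98, 210, 91.4).
Normal n = (BH-1→BH-2) × (BH-1→BH-3) = (-5333.2, 4616, -16324).
So ∂z/∂E = −n_x/n_z = −0.32671 and ∂z/∂N = −n_y/n_z = 0.28277.
Unit vector along 340° is (sin 340°, cos 340°) = (-0.3420, 0.9397).
Slope in that direction = a·(-0.3420) + b·(0.9397) = 0.37746.
Apparent dip = arctan|0.37746| = 20.7° (true dip is 23.4°, so apparent ≤ true as expected).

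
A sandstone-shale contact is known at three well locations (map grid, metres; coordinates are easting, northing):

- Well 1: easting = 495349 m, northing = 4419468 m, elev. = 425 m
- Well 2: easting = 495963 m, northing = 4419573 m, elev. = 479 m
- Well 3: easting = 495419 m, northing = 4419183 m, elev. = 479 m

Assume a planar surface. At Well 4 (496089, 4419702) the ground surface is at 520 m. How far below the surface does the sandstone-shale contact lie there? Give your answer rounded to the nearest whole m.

Let the plane be z = a·easting + b·northing + c.
Well 2−Well 1: 614a + 105b = 54;  Well 3−Well 1: 70a − 285b = 54.
Solving gives a = 0.11549852, b = −0.16110563.
Then c = 425 − a·495349 − b·4419468 = 655214.09.
At (496089, 4419702): z_contact = 57297.5 − 712038.9 + 655214.09 = 472.8 m.
Depth below ground = 520 − 472.8 = 47 m.

47 m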